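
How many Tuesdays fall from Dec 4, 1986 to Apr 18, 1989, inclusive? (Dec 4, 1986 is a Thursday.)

Dec 4, 1986 is a Thursday; the first Tuesday on or after it is Dec 9, 1986 (5 days later).
From Dec 9, 1986 to Apr 18, 1989: 22 + 365 + 366 + 108 = 861 days (rest of 1986, 1987, 1988, to Apr 18, 1989 in 1989).
861 ÷ 7 = 123 full weeks with remainder 0, so 123 more Tuesdays after the first → 124.

124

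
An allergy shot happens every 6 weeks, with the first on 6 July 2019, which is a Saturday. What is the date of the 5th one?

21 December 2019

The 5th occurrence is 4 intervals after the first: 4 × 42 = 168 days after 6 July 2019.
July has 31 days — 25 days to the end of July leaves 143.
August has 31 days (112 left).
September has 30 days (82 left).
October has 31 days (51 left).
November has 30 days (21 left).
21 days into December → 21 December 2019.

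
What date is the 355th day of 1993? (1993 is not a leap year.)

1993-12-21

January has 31 days (355 − 31 = 324 remain).
February has 28 days (324 − 28 = 296 remain).
March has 31 days (296 − 31 = 265 remain).
April has 30 days (265 − 30 = 235 remain).
May has 31 days (235 − 31 = 204 remain).
June has 30 days (204 − 30 = 174 remain).
July has 31 days (174 − 31 = 143 remain).
August has 31 days (143 − 31 = 112 remain).
September has 30 days (112 − 30 = 82 remain).
October has 31 days (82 − 31 = 51 remain).
November has 30 days (51 − 30 = 21 remain).
21 into December → December 21.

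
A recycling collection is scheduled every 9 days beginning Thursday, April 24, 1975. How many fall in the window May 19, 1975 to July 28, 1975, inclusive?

Occurrences land 9·i days after April 24, 1975 for i = 0, 1, 2, …
May 19, 1975 is 25 days after the start; 25 ÷ 9 = 2 remainder 7; since the remainder is 7, round up to i = 3. First occurrence in the window: #4 on May 21, 1975 (3×9 = 27 days in).
July 28, 1975 is 95 days after the start; 95 ÷ 9 = 10 remainder 5. Last occurrence in the window: #11 on July 23, 1975.
Occurrences #4 through #11: 8 in total.

8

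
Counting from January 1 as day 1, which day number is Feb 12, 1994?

43

Days in months before Feb: 31 = 31.
Plus 12 days into Feb → day 43.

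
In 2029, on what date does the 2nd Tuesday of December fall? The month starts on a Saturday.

11 December 2029

December 2029 begins on a Saturday, so the first Tuesday is December 4 (3 days later).
The 2nd Tuesday is 1 weeks later: 4 + 7 = 11.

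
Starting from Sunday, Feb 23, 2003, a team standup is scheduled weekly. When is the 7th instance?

Apr 6, 2003

The 7th occurrence is 6 intervals after the first: 6 × 7 = 42 days after Feb 23, 2003.
Feb has 28 days — 5 days to the end of Feb leaves 37.
Mar has 31 days (6 left).
6 days into Apr → Apr 6, 2003.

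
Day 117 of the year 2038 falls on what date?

Jan has 31 days (117 − 31 = 86 remain).
Feb has 28 days (86 − 28 = 58 remain).
Mar has 31 days (58 − 31 = 27 remain).
27 into Apr → Apr 27.

Apr 27, 2038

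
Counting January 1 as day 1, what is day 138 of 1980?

May 17, 1980

January has 31 days (138 − 31 = 107 remain).
February has 29 days (107 − 29 = 78 remain).
March has 31 days (78 − 31 = 47 remain).
April has 30 days (47 − 30 = 17 remain).
17 into May → May 17.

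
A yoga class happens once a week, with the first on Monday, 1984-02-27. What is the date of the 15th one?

The 15th occurrence is 14 intervals after the first: 14 × 7 = 98 days after 1984-02-27.
February has 29 days — 2 days to the end of February leaves 96.
March has 31 days (65 left).
April has 30 days (35 left).
May has 31 days (4 left).
4 days into June → 1984-06-04.

1984-06-04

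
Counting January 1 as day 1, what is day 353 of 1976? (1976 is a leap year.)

December 18, 1976

January has 31 days (353 − 31 = 322 remain).
February has 29 days (322 − 29 = 293 remain).
March has 31 days (293 − 31 = 262 remain).
April has 30 days (262 − 30 = 232 remain).
May has 31 days (232 − 31 = 201 remain).
June has 30 days (201 − 30 = 171 remain).
July has 31 days (171 − 31 = 140 remain).
August has 31 days (140 − 31 = 109 remain).
September has 30 days (109 − 30 = 79 remain).
October has 31 days (79 − 31 = 48 remain).
November has 30 days (48 − 30 = 18 remain).
18 into December → December 18.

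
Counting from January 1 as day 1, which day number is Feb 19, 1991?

50

Days in months before Feb: 31 = 31.
Plus 19 days into Feb → day 50.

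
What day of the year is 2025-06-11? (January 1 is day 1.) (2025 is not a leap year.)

Days in months before June: 31 + 28 + 31 + 30 + 31 = 151.
Plus 11 days into June → day 162.

162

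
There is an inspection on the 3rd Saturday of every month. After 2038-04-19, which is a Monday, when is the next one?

April 2038 starts on a Thursday; its first Saturday is the 3rd, so the 3rd Saturday is the 17th — 2038-04-17.
That is not after 2038-04-19, so look at May 2038.
May 2038 starts on a Saturday; its first Saturday is the 1st, so the 3rd Saturday is the 15th — 2038-05-15.

2038-05-15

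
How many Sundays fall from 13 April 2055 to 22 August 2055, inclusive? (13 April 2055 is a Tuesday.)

13 April 2055 is a Tuesday; the first Sunday on or after it is 18 April 2055 (5 days later).
From 18 April 2055 to 22 August 2055: 12 + 31 + 30 + 31 + 22 = 126 days (rest of April, May, June, July, August).
126 ÷ 7 = 18 full weeks with remainder 0, so 18 more Sundays after the first → 19.

19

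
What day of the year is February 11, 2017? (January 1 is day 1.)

Days in months before February: 31 = 31.
Plus 11 days into February → day 42.

42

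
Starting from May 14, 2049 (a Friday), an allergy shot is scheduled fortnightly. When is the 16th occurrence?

The 16th occurrence is 15 intervals after the first: 15 × 14 = 210 days after May 14, 2049.
May has 31 days — 17 days to the end of May leaves 193.
Jun has 30 days (163 left).
Jul has 31 days (132 left).
Aug has 31 days (101 left).
Sep has 30 days (71 left).
Oct has 31 days (40 left).
Nov has 30 days (10 left).
10 days into Dec → Dec 10, 2049.

Dec 10, 2049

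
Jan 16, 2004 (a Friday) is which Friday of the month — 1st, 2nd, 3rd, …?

Day 16 falls in week ⌈16/7⌉ of the month.
Days 1–7 hold the 1st Friday, 8–14 the 2nd, 15–21 the 3rd, 22–28 the 4th, 29–31 the 5th.
16 is in the range for the 3rd.

3rd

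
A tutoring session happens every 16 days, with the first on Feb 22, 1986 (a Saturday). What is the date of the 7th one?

The 7th occurrence is 6 intervals after the first: 6 × 16 = 96 days after Feb 22, 1986.
Feb has 28 days — 6 days to the end of Feb leaves 90.
Mar has 31 days (59 left).
Apr has 30 days (29 left).
29 days into May → May 29, 1986.

May 29, 1986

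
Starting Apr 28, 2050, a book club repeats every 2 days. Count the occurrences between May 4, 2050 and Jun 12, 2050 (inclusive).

20

Occurrences land 2·i days after Apr 28, 2050 for i = 0, 1, 2, …
May 4, 2050 is 6 days after the start; 6 ÷ 2 = 3 remainder 0. First occurrence in the window: #4 on May 4, 2050 (3×2 = 6 days in).
Jun 12, 2050 is 45 days after the start; 45 ÷ 2 = 22 remainder 1. Last occurrence in the window: #23 on Jun 11, 2050.
Occurrences #4 through #23: 20 in total.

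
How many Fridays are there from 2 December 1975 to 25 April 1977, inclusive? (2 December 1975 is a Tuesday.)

73

2 December 1975 is a Tuesday; the first Friday on or after it is 5 December 1975 (3 days later).
From 5 December 1975 to 25 April 1977: 26 + 366 + 115 = 507 days (rest of 1975, 1976, to 25 April 1977 in 1977).
507 ÷ 7 = 72 full weeks with remainder 3, so 72 more Fridays after the first → 73.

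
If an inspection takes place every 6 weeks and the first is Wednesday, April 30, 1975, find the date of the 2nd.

The 2nd occurrence is 1 interval after the first: 1 × 42 = 42 days after April 30, 1975.
April has 30 days — 0 days to the end of April leaves 42.
May has 31 days (11 left).
11 days into June → June 11, 1975.

June 11, 1975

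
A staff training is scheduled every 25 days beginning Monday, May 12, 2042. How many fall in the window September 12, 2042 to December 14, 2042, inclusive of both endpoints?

Occurrences land 25·i days after May 12, 2042 for i = 0, 1, 2, …
September 12, 2042 is 123 days after the start; 123 ÷ 25 = 4 remainder 23; since the remainder is 23, round up to i = 5. First occurrence in the window: #6 on September 14, 2042 (5×25 = 125 days in).
December 14, 2042 is 216 days after the start; 216 ÷ 25 = 8 remainder 16. Last occurrence in the window: #9 on November 28, 2042.
Occurrences #6 through #9: 4 in total.

4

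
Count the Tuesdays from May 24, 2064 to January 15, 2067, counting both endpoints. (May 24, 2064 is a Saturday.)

May 24, 2064 is a Saturday; the first Tuesday on or after it is May 27, 2064 (3 days later).
From May 27, 2064 to January 15, 2067: 218 + 365 + 365 + 15 = 963 days (rest of 2064, 2065, 2066, to January 15, 2067 in 2067).
963 ÷ 7 = 137 full weeks with remainder 4, so 137 more Tuesdays after the first → 138.

138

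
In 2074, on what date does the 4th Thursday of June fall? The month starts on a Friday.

28 June 2074

June 2074 begins on a Friday, so the first Thursday is June 7 (6 days later).
The 4th Thursday is 3 weeks later: 7 + 21 = 28.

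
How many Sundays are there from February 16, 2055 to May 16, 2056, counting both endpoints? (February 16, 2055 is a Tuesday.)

65

February 16, 2055 is a Tuesday; the first Sunday on or after it is February 21, 2055 (5 days later).
From February 21, 2055 to May 16, 2056: 313 + 137 = 450 days (rest of 2055, to May 16, 2056 in 2056).
450 ÷ 7 = 64 full weeks with remainder 2, so 64 more Sundays after the first → 65.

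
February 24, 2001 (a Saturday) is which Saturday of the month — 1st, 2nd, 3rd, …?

4th

Day 24 falls in week ⌈24/7⌉ of the month.
Days 1–7 hold the 1st Saturday, 8–14 the 2nd, 15–21 the 3rd, 22–28 the 4th, 29–31 the 5th.
24 is in the range for the 4th.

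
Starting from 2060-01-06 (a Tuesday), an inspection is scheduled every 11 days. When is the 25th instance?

2060-09-26

The 25th occurrence is 24 intervals after the first: 24 × 11 = 264 days after 2060-01-06.
January has 31 days — 25 days to the end of January leaves 239.
February has 29 days (210 left).
March has 31 days (179 left).
April has 30 days (149 left).
May has 31 days (118 left).
June has 30 days (88 left).
July has 31 days (57 left).
August has 31 days (26 left).
26 days into September → 2060-09-26.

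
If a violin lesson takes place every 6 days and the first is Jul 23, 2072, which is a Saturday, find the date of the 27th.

The 27th occurrence is 26 intervals after the first: 26 × 6 = 156 days after Jul 23, 2072.
Jul has 31 days — 8 days to the end of Jul leaves 148.
Aug has 31 days (117 left).
Sep has 30 days (87 left).
Oct has 31 days (56 left).
Nov has 30 days (26 left).
26 days into Dec → Dec 26, 2072.

Dec 26, 2072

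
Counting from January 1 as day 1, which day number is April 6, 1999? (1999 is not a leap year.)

96

Days in months before April: 31 + 28 + 31 = 90.
Plus 6 days into April → day 96.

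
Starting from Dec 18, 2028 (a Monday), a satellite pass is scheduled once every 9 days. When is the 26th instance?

Jul 31, 2029

The 26th occurrence is 25 intervals after the first: 25 × 9 = 225 days after Dec 18, 2028.
Dec has 31 days — 13 days to the end of Dec leaves 212.
Jan has 31 days (181 left).
Feb has 28 days (153 left).
Mar has 31 days (122 left).
Apr has 30 days (92 left).
May has 31 days (61 left).
Jun has 30 days (31 left).
31 days into Jul → Jul 31, 2029.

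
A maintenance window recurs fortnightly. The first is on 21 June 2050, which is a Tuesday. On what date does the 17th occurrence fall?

The 17th occurrence is 16 intervals after the first: 16 × 14 = 224 days after 21 June 2050.
June has 30 days — 9 days to the end of June leaves 215.
July has 31 days (184 left).
August has 31 days (153 left).
September has 30 days (123 left).
October has 31 days (92 left).
November has 30 days (62 left).
December has 31 days (31 left).
31 days into January → 31 January 2051.

31 January 2051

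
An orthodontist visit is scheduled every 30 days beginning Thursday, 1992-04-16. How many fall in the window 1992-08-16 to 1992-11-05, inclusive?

2

Occurrences land 30·i days after 1992-04-16 for i = 0, 1, 2, …
1992-08-16 is 122 days after the start; 122 ÷ 30 = 4 remainder 2; since the remainder is 2, round up to i = 5. First occurrence in the window: #6 on 1992-09-13 (5×30 = 150 days in).
1992-11-05 is 203 days after the start; 203 ÷ 30 = 6 remainder 23. Last occurrence in the window: #7 on 1992-10-13.
Occurrences #6 through #7: 2 in total.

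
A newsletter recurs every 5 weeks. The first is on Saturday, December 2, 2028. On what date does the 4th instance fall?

March 17, 2029

The 4th occurrence is 3 intervals after the first: 3 × 35 = 105 days after December 2, 2028.
December has 31 days — 29 days to the end of December leaves 76.
January has 31 days (45 left).
February has 28 days (17 left).
17 days into March → March 17, 2029.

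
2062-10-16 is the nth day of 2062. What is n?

Days in months before October: 31 + 28 + 31 + 30 + 31 + 30 + 31 + 31 + 30 = 273.
Plus 16 days into October → day 289.

289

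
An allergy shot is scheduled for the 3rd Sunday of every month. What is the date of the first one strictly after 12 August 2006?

August 2006 starts on a Tuesday; its first Sunday is the 6th, so the 3rd Sunday is the 20th — 20 August 2006.
20 August 2006 is after 12 August 2006, so that is the next one.

20 August 2006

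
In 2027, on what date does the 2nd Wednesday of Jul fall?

Jul 14, 2027

The first Wednesday of Jul 2027 is Jul 7.
The 2nd Wednesday is 1 weeks later: 7 + 7 = 14.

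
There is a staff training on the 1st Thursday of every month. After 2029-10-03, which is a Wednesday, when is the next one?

October 2029 starts on a Monday, so its 1st Thursday is 2029-10-04 (3 days in).
2029-10-04 is after 2029-10-03, so that is the next one.

2029-10-04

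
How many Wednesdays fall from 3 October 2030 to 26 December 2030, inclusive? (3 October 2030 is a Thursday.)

3 October 2030 is a Thursday; the first Wednesday on or after it is 9 October 2030 (6 days later).
From 9 October 2030 to 26 December 2030: 22 + 30 + 26 = 78 days (rest of October, November, December).
78 ÷ 7 = 11 full weeks with remainder 1, so 11 more Wednesdays after the first → 12.

12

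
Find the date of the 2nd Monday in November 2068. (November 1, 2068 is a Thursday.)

November 2068 begins on a Thursday, so the first Monday is November 5 (4 days later).
The 2nd Monday is 1 weeks later: 5 + 7 = 12.

November 12, 2068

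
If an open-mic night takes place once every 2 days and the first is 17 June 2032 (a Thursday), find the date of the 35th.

The 35th occurrence is 34 intervals after the first: 34 × 2 = 68 days after 17 June 2032.
June has 30 days — 13 days to the end of June leaves 55.
July has 31 days (24 left).
24 days into August → 24 August 2032.

24 August 2032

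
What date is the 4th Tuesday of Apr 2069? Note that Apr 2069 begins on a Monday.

Apr 2069 begins on a Monday, so the first Tuesday is Apr 2 (1 day later).
The 4th Tuesday is 3 weeks later: 2 + 21 = 23.

Apr 23, 2069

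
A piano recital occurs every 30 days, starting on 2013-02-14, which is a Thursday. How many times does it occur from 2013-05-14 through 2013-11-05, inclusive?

6

Occurrences land 30·i days after 2013-02-14 for i = 0, 1, 2, …
2013-05-14 is 89 days after the start; 89 ÷ 30 = 2 remainder 29; since the remainder is 29, round up to i = 3. First occurrence in the window: #4 on 2013-05-15 (3×30 = 90 days in).
2013-11-05 is 264 days after the start; 264 ÷ 30 = 8 remainder 24. Last occurrence in the window: #9 on 2013-10-12.
Occurrences #4 through #9: 6 in total.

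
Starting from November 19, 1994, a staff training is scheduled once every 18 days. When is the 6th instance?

February 17, 1995

The 6th occurrence is 5 intervals after the first: 5 × 18 = 90 days after November 19, 1994.
November has 30 days — 11 days to the end of November leaves 79.
December has 31 days (48 left).
January has 31 days (17 left).
17 days into February → February 17, 1995.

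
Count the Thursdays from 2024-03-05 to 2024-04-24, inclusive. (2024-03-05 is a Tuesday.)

2024-03-05 is a Tuesday; the first Thursday on or after it is 2024-03-07 (2 days later).
From 2024-03-07 to 2024-04-24: 24 + 24 = 48 days (rest of March, April).
48 ÷ 7 = 6 full weeks with remainder 6, so 6 more Thursdays after the first → 7.

7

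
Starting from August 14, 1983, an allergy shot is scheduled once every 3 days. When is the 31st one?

November 12, 1983

The 31st occurrence is 30 intervals after the first: 30 × 3 = 90 days after August 14, 1983.
August has 31 days — 17 days to the end of August leaves 73.
September has 30 days (43 left).
October has 31 days (12 left).
12 days into November → November 12, 1983.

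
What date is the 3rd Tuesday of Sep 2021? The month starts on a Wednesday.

Sep 21, 2021

Sep 2021 begins on a Wednesday, so the first Tuesday is Sep 7 (6 days later).
The 3rd Tuesday is 2 weeks later: 7 + 14 = 21.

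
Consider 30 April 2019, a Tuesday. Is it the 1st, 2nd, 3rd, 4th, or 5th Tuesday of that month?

5th

Day 30 falls in week ⌈30/7⌉ of the month.
Days 1–7 hold the 1st Tuesday, 8–14 the 2nd, 15–21 the 3rd, 22–28 the 4th, 29–31 the 5th.
30 is in the range for the 5th.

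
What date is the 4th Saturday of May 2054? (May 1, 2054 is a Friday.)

2054-05-23

May 2054 begins on a Friday, so the first Saturday is May 2 (1 day later).
The 4th Saturday is 3 weeks later: 2 + 21 = 23.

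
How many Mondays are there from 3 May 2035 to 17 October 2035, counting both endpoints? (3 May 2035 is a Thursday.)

3 May 2035 is a Thursday; the first Monday on or after it is 7 May 2035 (4 days later).
From 7 May 2035 to 17 October 2035: 24 + 30 + 31 + 31 + 30 + 17 = 163 days (rest of May, June, July, August, September, October).
163 ÷ 7 = 23 full weeks with remainder 2, so 23 more Mondays after the first → 24.

24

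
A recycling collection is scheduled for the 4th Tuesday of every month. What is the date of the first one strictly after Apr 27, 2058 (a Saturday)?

Apr 2058 starts on a Monday; its first Tuesday is the 2nd, so the 4th Tuesday is the 23rd — Apr 23, 2058.
That is not after Apr 27, 2058, so look at May 2058.
May 2058 starts on a Wednesday; its first Tuesday is the 7th, so the 4th Tuesday is the 28th — May 28, 2058.

May 28, 2058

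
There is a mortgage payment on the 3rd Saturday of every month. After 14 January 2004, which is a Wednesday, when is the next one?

January 2004 starts on a Thursday; its first Saturday is the 3rd, so the 3rd Saturday is the 17th — 17 January 2004.
17 January 2004 is after 14 January 2004, so that is the next one.

17 January 2004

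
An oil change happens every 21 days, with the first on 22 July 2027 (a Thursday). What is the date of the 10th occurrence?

The 10th occurrence is 9 intervals after the first: 9 × 21 = 189 days after 22 July 2027.
July has 31 days — 9 days to the end of July leaves 180.
August has 31 days (149 left).
September has 30 days (119 left).
October has 31 days (88 left).
November has 30 days (58 left).
December has 31 days (27 left).
27 days into January → 27 January 2028.

27 January 2028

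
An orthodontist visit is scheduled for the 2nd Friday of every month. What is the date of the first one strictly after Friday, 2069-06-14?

June 2069 starts on a Saturday; its first Friday is the 7th, so the 2nd Friday is the 14th — 2069-06-14.
That is not after 2069-06-14, so look at July 2069.
July 2069 starts on a Monday; its first Friday is the 5th, so the 2nd Friday is the 12th — 2069-07-12.

2069-07-12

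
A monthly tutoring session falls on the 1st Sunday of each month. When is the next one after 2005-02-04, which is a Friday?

2005-02-06

February 2005 starts on a Tuesday, so its 1st Sunday is 2005-02-06 (5 days in).
2005-02-06 is after 2005-02-04, so that is the next one.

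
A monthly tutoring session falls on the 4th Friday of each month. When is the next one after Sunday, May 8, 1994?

May 27, 1994

May 1994 starts on a Sunday; its first Friday is the 6th, so the 4th Friday is the 27th — May 27, 1994.
May 27, 1994 is after May 8, 1994, so that is the next one.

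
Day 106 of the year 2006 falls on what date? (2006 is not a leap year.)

January has 31 days (106 − 31 = 75 remain).
February has 28 days (75 − 28 = 47 remain).
March has 31 days (47 − 31 = 16 remain).
16 into April → April 16.

2006-04-16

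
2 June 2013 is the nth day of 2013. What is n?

Days in months before June: 31 + 28 + 31 + 30 + 31 = 151.
Plus 2 days into June → day 153.

153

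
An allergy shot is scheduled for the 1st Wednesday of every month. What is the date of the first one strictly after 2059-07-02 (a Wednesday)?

July 2059 starts on a Tuesday, so its 1st Wednesday is 2059-07-02 (1 day in).
That is not after 2059-07-02, so look at August 2059.
August 2059 starts on a Friday, so its 1st Wednesday is 2059-08-06 (5 days in).

2059-08-06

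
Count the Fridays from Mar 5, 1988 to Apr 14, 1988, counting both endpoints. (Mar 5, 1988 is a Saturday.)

5

Mar 5, 1988 is a Saturday; the first Friday on or after it is Mar 11, 1988 (6 days later).
From Mar 11, 1988 to Apr 14, 1988: 20 + 14 = 34 days (rest of Mar, Apr).
34 ÷ 7 = 4 full weeks with remainder 6, so 4 more Fridays after the first → 5.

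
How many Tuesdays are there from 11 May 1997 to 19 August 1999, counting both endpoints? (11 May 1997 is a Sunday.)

11 May 1997 is a Sunday; the first Tuesday on or after it is 13 May 1997 (2 days later).
From 13 May 1997 to 19 August 1999: 232 + 365 + 231 = 828 days (rest of 1997, 1998, to 19 August 1999 in 1999).
828 ÷ 7 = 118 full weeks with remainder 2, so 118 more Tuesdays after the first → 119.

119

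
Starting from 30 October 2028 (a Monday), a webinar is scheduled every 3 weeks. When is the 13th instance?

The 13th occurrence is 12 intervals after the first: 12 × 21 = 252 days after 30 October 2028.
October has 31 days — 1 day to the end of October leaves 251.
November has 30 days (221 left).
December has 31 days (190 left).
January has 31 days (159 left).
February has 28 days (131 left).
March has 31 days (100 left).
April has 30 days (70 left).
May has 31 days (39 left).
June has 30 days (9 left).
9 days into July → 9 July 2029.

9 July 2029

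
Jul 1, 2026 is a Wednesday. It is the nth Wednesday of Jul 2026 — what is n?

1st

Day 1 falls in week ⌈1/7⌉ of the month.
Days 1–7 hold the 1st Wednesday, 8–14 the 2nd, 15–21 the 3rd, 22–28 the 4th, 29–31 the 5th.
1 is in the range for the 1st.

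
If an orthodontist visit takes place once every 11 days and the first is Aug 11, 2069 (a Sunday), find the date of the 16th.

Jan 23, 2070

The 16th occurrence is 15 intervals after the first: 15 × 11 = 165 days after Aug 11, 2069.
Aug has 31 days — 20 days to the end of Aug leaves 145.
Sep has 30 days (115 left).
Oct has 31 days (84 left).
Nov has 30 days (54 left).
Dec has 31 days (23 left).
23 days into Jan → Jan 23, 2070.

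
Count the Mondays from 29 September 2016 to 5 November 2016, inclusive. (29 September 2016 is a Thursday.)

5

29 September 2016 is a Thursday; the first Monday on or after it is 3 October 2016 (4 days later).
From 3 October 2016 to 5 November 2016: 28 + 5 = 33 days (rest of October, November).
33 ÷ 7 = 4 full weeks with remainder 5, so 4 more Mondays after the first → 5.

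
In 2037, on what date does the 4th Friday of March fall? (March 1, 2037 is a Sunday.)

March 2037 begins on a Sunday, so the first Friday is March 6 (5 days later).
The 4th Friday is 3 weeks later: 6 + 21 = 27.

2037-03-27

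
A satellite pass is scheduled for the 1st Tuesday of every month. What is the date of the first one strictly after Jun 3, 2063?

Jun 5, 2063

Jun 2063 starts on a Friday, so its 1st Tuesday is Jun 5, 2063 (4 days in).
Jun 5, 2063 is after Jun 3, 2063, so that is the next one.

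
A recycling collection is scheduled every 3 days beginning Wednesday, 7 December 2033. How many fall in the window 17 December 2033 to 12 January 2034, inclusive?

9

Occurrences land 3·i days after 7 December 2033 for i = 0, 1, 2, …
17 December 2033 is 10 days after the start; 10 ÷ 3 = 3 remainder 1; since the remainder is 1, round up to i = 4. First occurrence in the window: #5 on 19 December 2033 (4×3 = 12 days in).
12 January 2034 is 36 days after the start; 36 ÷ 3 = 12 remainder 0. Last occurrence in the window: #13 on 12 January 2034.
Occurrences #5 through #13: 9 in total.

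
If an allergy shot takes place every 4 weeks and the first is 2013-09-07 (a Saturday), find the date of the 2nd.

The 2nd occurrence is 1 interval after the first: 1 × 28 = 28 days after 2013-09-07.
September has 30 days — 23 days to the end of September leaves 5.
5 days into October → 2013-10-05.

2013-10-05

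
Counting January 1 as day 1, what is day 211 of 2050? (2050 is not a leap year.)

Jul 30, 2050

Jan has 31 days (211 − 31 = 180 remain).
Feb has 28 days (180 − 28 = 152 remain).
Mar has 31 days (152 − 31 = 121 remain).
Apr has 30 days (121 − 30 = 91 remain).
May has 31 days (91 − 31 = 60 remain).
Jun has 30 days (60 − 30 = 30 remain).
30 into Jul → Jul 30.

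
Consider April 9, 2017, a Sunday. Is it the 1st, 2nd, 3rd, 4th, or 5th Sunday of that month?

2nd

Day 9 falls in week ⌈9/7⌉ of the month.
Days 1–7 hold the 1st Sunday, 8–14 the 2nd, 15–21 the 3rd, 22–28 the 4th, 29–31 the 5th.
9 is in the range for the 2nd.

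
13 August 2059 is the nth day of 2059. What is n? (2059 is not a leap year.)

Days in months before August: 31 + 28 + 31 + 30 + 31 + 30 + 31 = 212.
Plus 13 days into August → day 225.

225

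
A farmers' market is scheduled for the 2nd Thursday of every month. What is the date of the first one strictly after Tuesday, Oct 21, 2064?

Nov 13, 2064

Oct 2064 starts on a Wednesday; its first Thursday is the 2nd, so the 2nd Thursday is the 9th — Oct 9, 2064.
That is not after Oct 21, 2064, so look at Nov 2064.
Nov 2064 starts on a Saturday; its first Thursday is the 6th, so the 2nd Thursday is the 13th — Nov 13, 2064.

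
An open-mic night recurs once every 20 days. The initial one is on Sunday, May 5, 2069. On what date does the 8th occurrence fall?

Sep 22, 2069

The 8th occurrence is 7 intervals after the first: 7 × 20 = 140 days after May 5, 2069.
May has 31 days — 26 days to the end of May leaves 114.
Jun has 30 days (84 left).
Jul has 31 days (53 left).
Aug has 31 days (22 left).
22 days into Sep → Sep 22, 2069.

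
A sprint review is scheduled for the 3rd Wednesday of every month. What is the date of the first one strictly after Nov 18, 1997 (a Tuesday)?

Nov 19, 1997

Nov 1997 starts on a Saturday; its first Wednesday is the 5th, so the 3rd Wednesday is the 19th — Nov 19, 1997.
Nov 19, 1997 is after Nov 18, 1997, so that is the next one.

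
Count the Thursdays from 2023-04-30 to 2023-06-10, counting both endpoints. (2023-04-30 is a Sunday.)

6

2023-04-30 is a Sunday; the first Thursday on or after it is 2023-05-04 (4 days later).
From 2023-05-04 to 2023-06-10: 27 + 10 = 37 days (rest of May, June).
37 ÷ 7 = 5 full weeks with remainder 2, so 5 more Thursdays after the first → 6.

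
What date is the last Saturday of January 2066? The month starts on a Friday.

January 30, 2066

January 2066 begins on a Friday, so the first Saturday is January 2 (1 day later).
January 2066 has 31 days. Adding weeks: 2, 9, 16, 23, 30 — the last one ≤ 31 is the 30th.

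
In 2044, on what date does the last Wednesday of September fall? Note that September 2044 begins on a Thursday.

28 September 2044

September 2044 begins on a Thursday, so the first Wednesday is September 7 (6 days later).
September 2044 has 30 days. Adding weeks: 7, 14, 21, 28 — the last one ≤ 30 is the 28th.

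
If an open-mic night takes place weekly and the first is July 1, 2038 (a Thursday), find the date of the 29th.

The 29th occurrence is 28 intervals after the first: 28 × 7 = 196 days after July 1, 2038.
July has 31 days — 30 days to the end of July leaves 166.
August has 31 days (135 left).
September has 30 days (105 left).
October has 31 days (74 left).
November has 30 days (44 left).
December has 31 days (13 left).
13 days into January → January 13, 2039.

January 13, 2039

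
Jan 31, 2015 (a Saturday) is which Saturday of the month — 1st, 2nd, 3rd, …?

Day 31 falls in week ⌈31/7⌉ of the month.
Days 1–7 hold the 1st Saturday, 8–14 the 2nd, 15–21 the 3rd, 22–28 the 4th, 29–31 the 5th.
31 is in the range for the 5th.

5th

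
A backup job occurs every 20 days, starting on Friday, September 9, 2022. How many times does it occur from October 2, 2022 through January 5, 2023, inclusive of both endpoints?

Occurrences land 20·i days after September 9, 2022 for i = 0, 1, 2, …
October 2, 2022 is 23 days after the start; 23 ÷ 20 = 1 remainder 3; since the remainder is 3, round up to i = 2. First occurrence in the window: #3 on October 19, 2022 (2×20 = 40 days in).
January 5, 2023 is 118 days after the start; 118 ÷ 20 = 5 remainder 18. Last occurrence in the window: #6 on December 18, 2022.
Occurrences #3 through #6: 4 in total.

4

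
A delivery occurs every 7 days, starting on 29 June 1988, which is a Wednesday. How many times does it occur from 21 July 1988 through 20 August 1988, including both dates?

4

Occurrences land 7·i days after 29 June 1988 for i = 0, 1, 2, …
21 July 1988 is 22 days after the start; 22 ÷ 7 = 3 remainder 1; since the remainder is 1, round up to i = 4. First occurrence in the window: #5 on 27 July 1988 (4×7 = 28 days in).
20 August 1988 is 52 days after the start; 52 ÷ 7 = 7 remainder 3. Last occurrence in the window: #8 on 17 August 1988.
Occurrences #5 through #8: 4 in total.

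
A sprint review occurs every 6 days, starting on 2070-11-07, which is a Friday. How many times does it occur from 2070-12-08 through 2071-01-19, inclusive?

Occurrences land 6·i days after 2070-11-07 for i = 0, 1, 2, …
2070-12-08 is 31 days after the start; 31 ÷ 6 = 5 remainder 1; since the remainder is 1, round up to i = 6. First occurrence in the window: #7 on 2070-12-13 (6×6 = 36 days in).
2071-01-19 is 73 days after the start; 73 ÷ 6 = 12 remainder 1. Last occurrence in the window: #13 on 2071-01-18.
Occurrences #7 through #13: 7 in total.

7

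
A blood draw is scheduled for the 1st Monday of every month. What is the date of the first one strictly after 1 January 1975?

January 1975 starts on a Wednesday, so its 1st Monday is 6 January 1975 (5 days in).
6 January 1975 is after 1 January 1975, so that is the next one.

6 January 1975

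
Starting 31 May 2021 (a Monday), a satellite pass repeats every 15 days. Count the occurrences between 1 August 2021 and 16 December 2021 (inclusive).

9

Occurrences land 15·i days after 31 May 2021 for i = 0, 1, 2, …
1 August 2021 is 62 days after the start; 62 ÷ 15 = 4 remainder 2; since the remainder is 2, round up to i = 5. First occurrence in the window: #6 on 14 August 2021 (5×15 = 75 days in).
16 December 2021 is 199 days after the start; 199 ÷ 15 = 13 remainder 4. Last occurrence in the window: #14 on 12 December 2021.
Occurrences #6 through #14: 9 in total.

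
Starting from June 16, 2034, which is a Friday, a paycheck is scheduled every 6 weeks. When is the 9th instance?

May 18, 2035

The 9th occurrence is 8 intervals after the first: 8 × 42 = 336 days after June 16, 2034.
June has 30 days — 14 days to the end of June leaves 322.
July has 31 days (291 left).
August has 31 days (260 left).
September has 30 days (230 left).
October has 31 days (199 left).
November has 30 days (169 left).
December has 31 days (138 left).
January has 31 days (107 left).
February has 28 days (79 left).
March has 31 days (48 left).
April has 30 days (18 left).
18 days into May → May 18, 2035.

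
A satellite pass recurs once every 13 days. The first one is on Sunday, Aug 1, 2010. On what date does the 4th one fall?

The 4th occurrence is 3 intervals after the first: 3 × 13 = 39 days after Aug 1, 2010.
Aug has 31 days — 30 days to the end of Aug leaves 9.
9 days into Sep → Sep 9, 2010.

Sep 9, 2010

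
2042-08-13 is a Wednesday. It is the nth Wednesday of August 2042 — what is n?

2nd

Day 13 falls in week ⌈13/7⌉ of the month.
Days 1–7 hold the 1st Wednesday, 8–14 the 2nd, 15–21 the 3rd, 22–28 the 4th, 29–31 the 5th.
13 is in the range for the 2nd.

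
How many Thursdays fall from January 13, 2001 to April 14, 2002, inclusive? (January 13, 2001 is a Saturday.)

65

January 13, 2001 is a Saturday; the first Thursday on or after it is January 18, 2001 (5 days later).
From January 18, 2001 to April 14, 2002: 347 + 104 = 451 days (rest of 2001, to April 14, 2002 in 2002).
451 ÷ 7 = 64 full weeks with remainder 3, so 64 more Thursdays after the first → 65.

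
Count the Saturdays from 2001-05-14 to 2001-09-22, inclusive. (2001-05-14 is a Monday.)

19

2001-05-14 is a Monday; the first Saturday on or after it is 2001-05-19 (5 days later).
From 2001-05-19 to 2001-09-22: 12 + 30 + 31 + 31 + 22 = 126 days (rest of May, June, July, August, September).
126 ÷ 7 = 18 full weeks with remainder 0, so 18 more Saturdays after the first → 19.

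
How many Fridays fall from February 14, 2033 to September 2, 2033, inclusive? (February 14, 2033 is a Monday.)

February 14, 2033 is a Monday; the first Friday on or after it is February 18, 2033 (4 days later).
From February 18, 2033 to September 2, 2033: 10 + 31 + 30 + 31 + 30 + 31 + 31 + 2 = 196 days (rest of February, March, April, May, June, July, August, September).
196 ÷ 7 = 28 full weeks with remainder 0, so 28 more Fridays after the first → 29.

29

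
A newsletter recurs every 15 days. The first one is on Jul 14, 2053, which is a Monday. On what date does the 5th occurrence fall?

Sep 12, 2053

The 5th occurrence is 4 intervals after the first: 4 × 15 = 60 days after Jul 14, 2053.
Jul has 31 days — 17 days to the end of Jul leaves 43.
Aug has 31 days (12 left).
12 days into Sep → Sep 12, 2053.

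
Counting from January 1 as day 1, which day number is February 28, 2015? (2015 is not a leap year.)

59

Days in months before February: 31 = 31.
Plus 28 days into February → day 59.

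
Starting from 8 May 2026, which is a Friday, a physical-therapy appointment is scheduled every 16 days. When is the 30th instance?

The 30th occurrence is 29 intervals after the first: 29 × 16 = 464 days after 8 May 2026.
May has 31 days — 23 days to the end of May leaves 441.
From end of May to end of 2026 is 214 days (227 left).
January has 31 days (196 left).
February has 28 days (168 left).
March has 31 days (137 left).
April has 30 days (107 left).
May has 31 days (76 left).
June has 30 days (46 left).
July has 31 days (15 left).
15 days into August → 15 August 2027.

15 August 2027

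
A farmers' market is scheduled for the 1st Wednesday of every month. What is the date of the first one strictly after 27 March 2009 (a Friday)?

March 2009 starts on a Sunday, so its 1st Wednesday is 4 March 2009 (3 days in).
That is not after 27 March 2009, so look at April 2009.
April 2009 starts on a Wednesday, so its 1st Wednesday is 1 April 2009.

1 April 2009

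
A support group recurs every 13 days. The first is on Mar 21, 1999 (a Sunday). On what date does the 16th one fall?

Oct 2, 1999

The 16th occurrence is 15 intervals after the first: 15 × 13 = 195 days after Mar 21, 1999.
Mar has 31 days — 10 days to the end of Mar leaves 185.
Apr has 30 days (155 left).
May has 31 days (124 left).
Jun has 30 days (94 left).
Jul has 31 days (63 left).
Aug has 31 days (32 left).
Sep has 30 days (2 left).
2 days into Oct → Oct 2, 1999.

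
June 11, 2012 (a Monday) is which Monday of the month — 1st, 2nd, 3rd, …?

2nd

Day 11 falls in week ⌈11/7⌉ of the month.
Days 1–7 hold the 1st Monday, 8–14 the 2nd, 15–21 the 3rd, 22–28 the 4th, 29–31 the 5th.
11 is in the range for the 2nd.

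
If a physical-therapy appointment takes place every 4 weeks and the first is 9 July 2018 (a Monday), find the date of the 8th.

The 8th occurrence is 7 intervals after the first: 7 × 28 = 196 days after 9 July 2018.
July has 31 days — 22 days to the end of July leaves 174.
August has 31 days (143 left).
September has 30 days (113 left).
October has 31 days (82 left).
November has 30 days (52 left).
December has 31 days (21 left).
21 days into January → 21 January 2019.

21 January 2019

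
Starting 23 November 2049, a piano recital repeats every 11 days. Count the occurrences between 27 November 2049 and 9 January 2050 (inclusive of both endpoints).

Occurrences land 11·i days after 23 November 2049 for i = 0, 1, 2, …
27 November 2049 is 4 days after the start; 4 ÷ 11 = 0 remainder 4; since the remainder is 4, round up to i = 1. First occurrence in the window: #2 on 4 December 2049 (1×11 = 11 days in).
9 January 2050 is 47 days after the start; 47 ÷ 11 = 4 remainder 3. Last occurrence in the window: #5 on 6 January 2050.
Occurrences #2 through #5: 4 in total.

4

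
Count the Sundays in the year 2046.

2046-01-01 is a Monday; the first Sunday on or after it is 2046-01-07 (6 days later).
From 2046-01-07 to 2046-12-31: 24 + 28 + 31 + 30 + 31 + 30 + 31 + 31 + 30 + 31 + 30 + 31 = 358 days (rest of January, February, March, April, May, June, July, August, September, October, November, December).
358 ÷ 7 = 51 full weeks with remainder 1, so 51 more Sundays after the first → 52.

52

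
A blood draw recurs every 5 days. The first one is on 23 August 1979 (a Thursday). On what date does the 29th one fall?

The 29th occurrence is 28 intervals after the first: 28 × 5 = 140 days after 23 August 1979.
August has 31 days — 8 days to the end of August leaves 132.
September has 30 days (102 left).
October has 31 days (71 left).
November has 30 days (41 left).
December has 31 days (10 left).
10 days into January → 10 January 1980.

10 January 1980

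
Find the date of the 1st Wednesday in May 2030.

May 2030 begins on a Wednesday, so the first Wednesday is May 1.

May 1, 2030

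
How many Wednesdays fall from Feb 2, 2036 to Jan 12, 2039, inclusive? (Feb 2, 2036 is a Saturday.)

Feb 2, 2036 is a Saturday; the first Wednesday on or after it is Feb 6, 2036 (4 days later).
From Feb 6, 2036 to Jan 12, 2039: 329 + 365 + 365 + 12 = 1071 days (rest of 2036, 2037, 2038, to Jan 12, 2039 in 2039).
1071 ÷ 7 = 153 full weeks with remainder 0, so 153 more Wednesdays after the first → 154.

154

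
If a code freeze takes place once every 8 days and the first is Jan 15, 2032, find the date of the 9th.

Mar 19, 2032

The 9th occurrence is 8 intervals after the first: 8 × 8 = 64 days after Jan 15, 2032.
Jan has 31 days — 16 days to the end of Jan leaves 48.
Feb has 29 days (19 left).
19 days into Mar → Mar 19, 2032.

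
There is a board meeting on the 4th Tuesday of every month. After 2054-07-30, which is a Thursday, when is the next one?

July 2054 starts on a Wednesday; its first Tuesday is the 7th, so the 4th Tuesday is the 28th — 2054-07-28.
That is not after 2054-07-30, so look at August 2054.
August 2054 starts on a Saturday; its first Tuesday is the 4th, so the 4th Tuesday is the 25th — 2054-08-25.

2054-08-25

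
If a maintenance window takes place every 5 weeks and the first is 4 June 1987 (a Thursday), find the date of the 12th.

The 12th occurrence is 11 intervals after the first: 11 × 35 = 385 days after 4 June 1987.
June has 30 days — 26 days to the end of June leaves 359.
July has 31 days (328 left).
August has 31 days (297 left).
September has 30 days (267 left).
October has 31 days (236 left).
November has 30 days (206 left).
December has 31 days (175 left).
January has 31 days (144 left).
February has 29 days (115 left).
March has 31 days (84 left).
April has 30 days (54 left).
May has 31 days (23 left).
23 days into June → 23 June 1988.

23 June 1988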